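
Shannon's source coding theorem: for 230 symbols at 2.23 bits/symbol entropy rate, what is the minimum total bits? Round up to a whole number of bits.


Minimum bits >= n * H = 230 * 2.23 = 512.9, rounded up to a whole number of bits = 513

513 bits


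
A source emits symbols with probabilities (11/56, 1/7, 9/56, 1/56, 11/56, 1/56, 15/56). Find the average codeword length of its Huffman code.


Huffman construction (repeatedly merge the two least-probable nodes; each merge adds 1 bit to every symbol beneath it): 1/56 + 1/56 = 1/28; 1/28 + 1/7 = 5/28; 9/56 + 5/28 = 19/56; 11/56 + 11/56 = 11/28; 15/56 + 19/56 = 17/28; 11/28 + 17/28 = 1. Resulting codeword lengths (in the order the probabilities were given): (2, 4, 3, 5, 2, 5, 2). L_avg = sum(p_i * l_i) = 11/56*2 + 1/7*4 + 9/56*3 + 1/56*5 + 11/56*2 + 1/56*5 + 15/56*2 = 143/56 = 2.5536

2.5536 bits


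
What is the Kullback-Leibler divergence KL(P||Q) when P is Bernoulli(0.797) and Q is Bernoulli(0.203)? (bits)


KL = p*log2(p/q) + (1-p)*log2((1-p)/(1-q)) = 0.797*log2(0.797/0.203) + 0.203*log2(0.203/0.797) = 1.172

1.172 bits


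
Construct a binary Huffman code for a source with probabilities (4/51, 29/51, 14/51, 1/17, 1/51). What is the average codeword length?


Huffman construction (repeatedly merge the two least-probable nodes; each merge adds 1 bit to every symbol beneath it): 1/51 + 1/17 = 4/51; 4/51 + 4/51 = 8/51; 8/51 + 14/51 = 22/51; 22/51 + 29/51 = 1. Resulting codeword lengths (in the order the probabilities were given): (3, 1, 2, 4, 4). L_avg = sum(p_i * l_i) = 4/51*3 + 29/51*1 + 14/51*2 + 1/17*4 + 1/51*4 = 5/3 = 1.6667

1.6667 bits


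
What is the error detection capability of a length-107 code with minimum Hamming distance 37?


Detection capability = d_min - 1 = 37 - 1 = 36

36 errors


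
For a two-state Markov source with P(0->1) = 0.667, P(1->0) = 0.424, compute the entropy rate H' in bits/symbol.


Stationary distribution: pi_0 = p10/(p01+p10) = 0.3886, pi_1 = 0.6114. Entropy rate H' = pi_0*H(p01) + pi_1*H(p10) = 0.3886*0.918 + 0.6114*0.9833 = 0.9579

0.9579 bits/symbol


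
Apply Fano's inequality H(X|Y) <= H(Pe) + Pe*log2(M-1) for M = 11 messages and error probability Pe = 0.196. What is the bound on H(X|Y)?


H(Pe) = -Pe*log2(Pe) - (1-Pe)*log2(1-Pe) = -0.196*log2(0.196) - 0.804*log2(0.804) = 0.460811 + 0.253045 = 0.7139. Pe*log2(M-1) = 0.196*log2(10) = 0.651098. Bound = H(Pe) + Pe*log2(M-1) = 0.460811 + 0.253045 + 0.651098 = 1.365

1.365 bits


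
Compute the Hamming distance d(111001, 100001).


Count differing positions: . ^ ^ . . . = 2 differences

2


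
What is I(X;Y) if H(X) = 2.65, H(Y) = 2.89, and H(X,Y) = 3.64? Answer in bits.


I(X;Y) = H(X) + H(Y) - H(X,Y) = 2.65 + 2.89 - 3.64 = 1.9

1.9 bits


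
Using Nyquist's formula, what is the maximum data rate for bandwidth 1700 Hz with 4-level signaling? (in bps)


Rate = 2 * B * log2(M) = 2 * 1700 * 2.0 = 6800.0

6800.0 bps


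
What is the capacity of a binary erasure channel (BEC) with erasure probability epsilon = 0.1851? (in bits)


C = 1 - epsilon = 1 - 0.1851 = 0.8149

0.8149 bits


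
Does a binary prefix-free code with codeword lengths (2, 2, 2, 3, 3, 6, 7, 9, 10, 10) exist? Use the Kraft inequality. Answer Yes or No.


Kraft sum = sum(2^(-l_i)) = 1.0273, need <= 1. Result: violated (a binary prefix-free code with these lengths cannot exist)

No


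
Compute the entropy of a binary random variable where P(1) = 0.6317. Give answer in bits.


H = -p*log2(p) - (1-p)*log2(1-p). -0.6317*log2(0.6317) = 0.418620; -0.3683*log2(0.3683) = 0.530737. H = 0.418620 + 0.530737 = 0.9494

0.9494 bits


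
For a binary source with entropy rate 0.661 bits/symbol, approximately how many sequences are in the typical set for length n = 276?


log2|A_typical| = nH = 276 * 0.661 = 182.436, so |A_typical| ~ 2^182.436 = 8.293e+54

8.293e+54


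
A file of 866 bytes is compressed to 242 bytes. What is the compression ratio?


Ratio = original / compressed = 866 / 242 = 3.5785

3.5785


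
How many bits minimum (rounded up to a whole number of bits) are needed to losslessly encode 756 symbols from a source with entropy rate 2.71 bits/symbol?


Minimum bits >= n * H = 756 * 2.71 = 2048.76, rounded up to a whole number of bits = 2049

2049 bits


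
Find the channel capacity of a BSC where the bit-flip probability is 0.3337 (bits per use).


H(p) = -p*log2(p) - (1-p)*log2(1-p) = -0.3337*log2(0.3337) - 0.6663*log2(0.6663) = 0.528373 + 0.390289 = 0.9187. C = 1 - H(p) = 1 - 0.9187 = 0.0813

0.0813 bits


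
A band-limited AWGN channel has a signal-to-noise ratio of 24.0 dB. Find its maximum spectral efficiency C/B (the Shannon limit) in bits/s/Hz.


SNR_linear = 10^(24.0/10) = 251.1886; C/B = log2(1 + SNR_linear) = log2(1 + 251.1886) = 7.9784

7.9784 bits/s/Hz


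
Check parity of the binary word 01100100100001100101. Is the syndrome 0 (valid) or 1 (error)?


Syndrome = XOR of all bits = 0 XOR 1 XOR 1 XOR 0 XOR 0 XOR 1 XOR 0 XOR 0 XOR 1 XOR 0 XOR 0 XOR 0 XOR 0 XOR 1 XOR 1 XOR 0 XOR 0 XOR 1 XOR 0 XOR 1 = 0

0


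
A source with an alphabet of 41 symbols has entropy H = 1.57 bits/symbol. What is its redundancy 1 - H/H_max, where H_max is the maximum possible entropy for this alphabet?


H_max = log2(K) = log2(41) = 5.3576 bits/symbol. Redundancy = 1 - H/H_max = 1 - 1.57/5.3576 = 1 - 0.293 = 0.707

0.707


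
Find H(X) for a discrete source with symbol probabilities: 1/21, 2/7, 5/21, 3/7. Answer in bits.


H = -sum(p_i * log2(p_i)). Terms: -(1/21)*log2(1/21) = 0.209158; -(2/7)*log2(2/7) = 0.516387; -(5/21)*log2(5/21) = 0.492950; -(3/7)*log2(3/7) = 0.523882. H = 0.209158 + 0.516387 + 0.492950 + 0.523882 = 1.7424

1.7424 bits


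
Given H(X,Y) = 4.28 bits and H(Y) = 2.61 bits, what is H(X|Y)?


H(X|Y) = H(X,Y) - H(Y) = 4.28 - 2.61 = 1.67

1.67 bits


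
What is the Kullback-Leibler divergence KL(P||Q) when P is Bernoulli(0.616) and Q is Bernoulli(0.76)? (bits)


KL = p*log2(p/q) + (1-p)*log2((1-p)/(1-q)) = 0.616*log2(0.616/0.76) + 0.384*log2(0.384/0.24) = 0.0737

0.0737 bits


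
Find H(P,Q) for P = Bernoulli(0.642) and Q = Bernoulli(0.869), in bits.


H(P,Q) = -p*log2(q) - (1-p)*log2(1-q). -0.642*log2(0.869) = 0.130051; -0.358*log2(0.131) = 1.049785. H(P,Q) = 0.130051 + 1.049785 = 1.1798

1.1798 bits


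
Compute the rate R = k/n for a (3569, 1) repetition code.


Rate = k/n = 1/3569

1/3569


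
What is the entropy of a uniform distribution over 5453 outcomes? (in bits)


H = log2(n) = log2(5453) = 12.4128

12.4128 bits


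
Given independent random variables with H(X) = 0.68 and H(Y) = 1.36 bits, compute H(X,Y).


For independent variables, H(X,Y) = H(X) + H(Y) = 0.68 + 1.36 = 2.04

2.04 bits


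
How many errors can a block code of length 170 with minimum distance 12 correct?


Correction capability = floor((d-1)/2) = floor((12-1)/2) = 5

5 errors


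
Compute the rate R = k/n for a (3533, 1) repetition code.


Rate = k/n = 1/3533

1/3533


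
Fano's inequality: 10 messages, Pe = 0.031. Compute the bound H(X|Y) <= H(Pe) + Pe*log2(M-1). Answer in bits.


H(Pe) = -Pe*log2(Pe) - (1-Pe)*log2(1-Pe) = -0.031*log2(0.031) - 0.969*log2(0.969) = 0.155359 + 0.044023 = 0.1994. Pe*log2(M-1) = 0.031*log2(9) = 0.098268. Bound = H(Pe) + Pe*log2(M-1) = 0.155359 + 0.044023 + 0.098268 = 0.2976

0.2976 bits


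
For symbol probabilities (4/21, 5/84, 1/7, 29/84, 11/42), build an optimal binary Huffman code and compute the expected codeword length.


Huffman construction (repeatedly merge the two least-probable nodes; each merge adds 1 bit to every symbol beneath it): 5/84 + 1/7 = 17/84; 4/21 + 17/84 = 11/28; 11/42 + 29/84 = 17/28; 11/28 + 17/28 = 1. Resulting codeword lengths (in the order the probabilities were given): (2, 3, 3, 2, 2). L_avg = sum(p_i * l_i) = 4/21*2 + 5/84*3 + 1/7*3 + 29/84*2 + 11/42*2 = 185/84 = 2.2024

2.2024 bits


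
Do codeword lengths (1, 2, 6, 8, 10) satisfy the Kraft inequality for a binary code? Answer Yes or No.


Kraft sum = sum(2^(-l_i)) = 0.7705, need <= 1. Result: satisfied (a binary prefix-free code with these lengths exists)

Yes


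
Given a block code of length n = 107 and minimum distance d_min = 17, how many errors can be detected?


Detection capability = d_min - 1 = 17 - 1 = 16

16 errors


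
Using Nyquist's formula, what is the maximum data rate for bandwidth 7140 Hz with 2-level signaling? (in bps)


Rate = 2 * B * log2(M) = 2 * 7140 * 1.0 = 14280.0

14280.0 bps


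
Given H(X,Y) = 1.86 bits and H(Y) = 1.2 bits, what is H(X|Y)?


H(X|Y) = H(X,Y) - H(Y) = 1.86 - 1.2 = 0.66

0.66 bits


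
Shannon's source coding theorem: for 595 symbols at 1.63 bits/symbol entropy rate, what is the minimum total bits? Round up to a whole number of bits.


Minimum bits >= n * H = 595 * 1.63 = 969.85, rounded up to a whole number of bits = 970

970 bits


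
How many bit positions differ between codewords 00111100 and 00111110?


Count differing positions: . . . . . . ^ . = 1 differences

1


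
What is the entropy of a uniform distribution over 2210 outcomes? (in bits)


H = log2(n) = log2(2210) = 11.1098

11.1098 bits


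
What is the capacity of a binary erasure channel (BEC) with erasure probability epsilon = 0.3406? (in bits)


C = 1 - epsilon = 1 - 0.3406 = 0.6594

0.6594 bits


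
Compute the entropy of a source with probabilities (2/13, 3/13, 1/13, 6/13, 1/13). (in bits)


H = -sum(p_i * log2(p_i)). Terms: -(2/13)*log2(2/13) = 0.415452; -(3/13)*log2(3/13) = 0.488187; -(1/13)*log2(1/13) = 0.284649; -(6/13)*log2(6/13) = 0.514836; -(1/13)*log2(1/13) = 0.284649. H = 0.415452 + 0.488187 + 0.284649 + 0.514836 + 0.284649 = 1.9878

1.9878 bits


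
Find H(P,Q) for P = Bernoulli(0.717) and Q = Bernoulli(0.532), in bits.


H(P,Q) = -p*log2(q) - (1-p)*log2(1-q). -0.717*log2(0.532) = 0.652830; -0.283*log2(0.468) = 0.310004. H(P,Q) = 0.652830 + 0.310004 = 0.9628

0.9628 bits


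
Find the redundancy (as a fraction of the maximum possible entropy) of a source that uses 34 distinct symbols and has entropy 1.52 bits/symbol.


H_max = log2(K) = log2(34) = 5.0875 bits/symbol. Redundancy = 1 - H/H_max = 1 - 1.52/5.0875 = 1 - 0.2988 = 0.7012

0.7012


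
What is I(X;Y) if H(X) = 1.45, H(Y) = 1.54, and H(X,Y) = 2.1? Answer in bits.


I(X;Y) = H(X) + H(Y) - H(X,Y) = 1.45 + 1.54 - 2.1 = 0.89

0.89 bits


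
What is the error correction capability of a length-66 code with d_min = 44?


Correction capability = floor((d-1)/2) = floor((44-1)/2) = 21

21 errors


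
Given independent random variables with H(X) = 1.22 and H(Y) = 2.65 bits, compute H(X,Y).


For independent variables, H(X,Y) = H(X) + H(Y) = 1.22 + 2.65 = 3.87

3.87 bits


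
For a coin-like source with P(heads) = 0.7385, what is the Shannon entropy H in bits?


H = -p*log2(p) - (1-p)*log2(1-p). -0.7385*log2(0.7385) = 0.322968; -0.2615*log2(0.2615) = 0.506033. H = 0.322968 + 0.506033 = 0.829

0.829 bits


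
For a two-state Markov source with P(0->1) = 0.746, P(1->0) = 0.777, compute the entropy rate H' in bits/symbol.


Stationary distribution: pi_0 = p10/(p01+p10) = 0.5102, pi_1 = 0.4898. Entropy rate H' = pi_0*H(p01) + pi_1*H(p10) = 0.5102*0.8176 + 0.4898*0.7656 = 0.7921

0.7921 bits/symbol


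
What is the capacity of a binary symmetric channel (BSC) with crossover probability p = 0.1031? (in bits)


H(p) = -p*log2(p) - (1-p)*log2(1-p) = -0.1031*log2(0.1031) - 0.8969*log2(0.8969) = 0.337950 + 0.140796 = 0.4787. C = 1 - H(p) = 1 - 0.4787 = 0.5213

0.5213 bits


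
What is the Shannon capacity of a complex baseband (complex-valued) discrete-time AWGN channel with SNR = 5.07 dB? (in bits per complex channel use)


SNR_linear = 10^(5.07/10) = 3.2137; C = log2(1 + SNR_linear) = log2(1 + 3.2137) = 2.0751

2.0751 bits/channel use


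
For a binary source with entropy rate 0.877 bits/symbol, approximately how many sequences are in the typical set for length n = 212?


log2|A_typical| = nH = 212 * 0.877 = 185.924, so |A_typical| ~ 2^185.924 = 9.305e+55

9.305e+55


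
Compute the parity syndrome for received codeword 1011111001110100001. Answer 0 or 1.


Syndrome = XOR of all bits = 1 XOR 0 XOR 1 XOR 1 XOR 1 XOR 1 XOR 1 XOR 0 XOR 0 XOR 1 XOR 1 XOR 1 XOR 0 XOR 1 XOR 0 XOR 0 XOR 0 XOR 0 XOR 1 = 1

1


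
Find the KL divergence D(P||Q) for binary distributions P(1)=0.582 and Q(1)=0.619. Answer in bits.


KL = p*log2(p/q) + (1-p)*log2((1-p)/(1-q)) = 0.582*log2(0.582/0.619) + 0.418*log2(0.418/0.381) = 0.0041

0.0041 bits


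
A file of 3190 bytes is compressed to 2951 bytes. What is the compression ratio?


Ratio = original / compressed = 3190 / 2951 = 1.081

1.081


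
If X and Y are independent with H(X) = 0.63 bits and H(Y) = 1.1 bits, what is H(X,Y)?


For independent variables, H(X,Y) = H(X) + H(Y) = 0.63 + 1.1 = 1.73

1.73 bits


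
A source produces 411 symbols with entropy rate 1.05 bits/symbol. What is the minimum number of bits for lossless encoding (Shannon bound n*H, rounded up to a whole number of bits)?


Minimum bits >= n * H = 411 * 1.05 = 431.55, rounded up to a whole number of bits = 432

432 bits


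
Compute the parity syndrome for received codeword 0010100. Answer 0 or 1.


Syndrome = XOR of all bits = 0 XOR 0 XOR 1 XOR 0 XOR 1 XOR 0 XOR 0 = 0

0


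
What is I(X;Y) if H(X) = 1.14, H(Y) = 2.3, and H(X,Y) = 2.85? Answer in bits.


I(X;Y) = H(X) + H(Y) - H(X,Y) = 1.14 + 2.3 - 2.85 = 0.59

0.59 bits


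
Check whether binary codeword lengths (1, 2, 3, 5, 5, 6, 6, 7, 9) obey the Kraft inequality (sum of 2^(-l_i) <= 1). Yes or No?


Kraft sum = sum(2^(-l_i)) = 0.9785, need <= 1. Result: satisfied (a binary prefix-free code with these lengths exists)

Yes


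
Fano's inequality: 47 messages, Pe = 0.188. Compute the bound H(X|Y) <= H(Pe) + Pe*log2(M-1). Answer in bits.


H(Pe) = -Pe*log2(Pe) - (1-Pe)*log2(1-Pe) = -0.188*log2(0.188) - 0.812*log2(0.812) = 0.453305 + 0.243964 = 0.6973. Pe*log2(M-1) = 0.188*log2(46) = 1.038430. Bound = H(Pe) + Pe*log2(M-1) = 0.453305 + 0.243964 + 1.038430 = 1.7357

1.7357 bits


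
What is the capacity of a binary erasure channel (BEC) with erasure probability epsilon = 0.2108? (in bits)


C = 1 - epsilon = 1 - 0.2108 = 0.7892

0.7892 bits


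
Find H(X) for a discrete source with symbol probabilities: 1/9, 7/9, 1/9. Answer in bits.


H = -sum(p_i * log2(p_i)). Terms: -(1/9)*log2(1/9) = 0.352214; -(7/9)*log2(7/9) = 0.281999; -(1/9)*log2(1/9) = 0.352214. H = 0.352214 + 0.281999 + 0.352214 = 0.9864

0.9864 bits


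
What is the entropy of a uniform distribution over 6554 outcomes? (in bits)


H = log2(n) = log2(6554) = 12.6782

12.6782 bits


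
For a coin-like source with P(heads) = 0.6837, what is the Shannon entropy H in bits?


H = -p*log2(p) - (1-p)*log2(1-p). -0.6837*log2(0.6837) = 0.375054; -0.3163*log2(0.3163) = 0.525259. H = 0.375054 + 0.525259 = 0.9003

0.9003 bits


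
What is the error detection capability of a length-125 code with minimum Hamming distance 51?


Detection capability = d_min - 1 = 51 - 1 = 50

50 errors


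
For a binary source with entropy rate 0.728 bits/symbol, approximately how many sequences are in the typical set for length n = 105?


log2|A_typical| = nH = 105 * 0.728 = 76.44, so |A_typical| ~ 2^76.44 = 1.025e+23

1.025e+23


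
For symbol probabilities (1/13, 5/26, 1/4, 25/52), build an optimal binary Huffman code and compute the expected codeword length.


Huffman construction (repeatedly merge the two least-probable nodes; each merge adds 1 bit to every symbol beneath it): 1/13 + 5/26 = 7/26; 1/4 + 7/26 = 27/52; 25/52 + 27/52 = 1. Resulting codeword lengths (in the order the probabilities were given): (3, 3, 2, 1). L_avg = sum(p_i * l_i) = 1/13*3 + 5/26*3 + 1/4*2 + 25/52*1 = 93/52 = 1.7885

1.7885 bits


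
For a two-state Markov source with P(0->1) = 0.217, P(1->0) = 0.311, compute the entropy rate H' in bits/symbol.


Stationary distribution: pi_0 = p10/(p01+p10) = 0.589, pi_1 = 0.411. Entropy rate H' = pi_0*H(p01) + pi_1*H(p10) = 0.589*0.7547 + 0.411*0.8943 = 0.8121

0.8121 bits/symbol


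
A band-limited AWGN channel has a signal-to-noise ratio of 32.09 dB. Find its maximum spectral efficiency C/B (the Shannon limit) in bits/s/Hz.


SNR_linear = 10^(32.09/10) = 1618.08; C/B = log2(1 + SNR_linear) = log2(1 + 1618.08) = 10.661

10.661 bits/s/Hz


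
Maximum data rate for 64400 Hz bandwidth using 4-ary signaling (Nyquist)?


Rate = 2 * B * log2(M) = 2 * 64400 * 2.0 = 257600.0

257600.0 bps


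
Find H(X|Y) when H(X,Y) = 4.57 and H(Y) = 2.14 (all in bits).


H(X|Y) = H(X,Y) - H(Y) = 4.57 - 2.14 = 2.43

2.43 bits


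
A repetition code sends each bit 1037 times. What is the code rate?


Rate = k/n = 1/1037

1/1037


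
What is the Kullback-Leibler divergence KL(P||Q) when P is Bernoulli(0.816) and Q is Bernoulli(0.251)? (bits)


KL = p*log2(p/q) + (1-p)*log2((1-p)/(1-q)) = 0.816*log2(0.816/0.251) + 0.184*log2(0.184/0.749) = 1.0153

1.0153 bits


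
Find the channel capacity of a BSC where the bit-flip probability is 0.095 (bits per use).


H(p) = -p*log2(p) - (1-p)*log2(1-p) = -0.095*log2(0.095) - 0.905*log2(0.905) = 0.322613 + 0.130329 = 0.4529. C = 1 - H(p) = 1 - 0.4529 = 0.5471

0.5471 bits


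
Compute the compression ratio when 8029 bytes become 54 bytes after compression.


Ratio = original / compressed = 8029 / 54 = 148.6852

148.6852


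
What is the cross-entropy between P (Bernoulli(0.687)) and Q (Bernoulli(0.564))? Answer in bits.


H(P,Q) = -p*log2(q) - (1-p)*log2(1-q). -0.687*log2(0.564) = 0.567622; -0.313*log2(0.436) = 0.374849. H(P,Q) = 0.567622 + 0.374849 = 0.9425

0.9425 bits


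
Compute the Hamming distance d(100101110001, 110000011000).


Count differing positions: . ^ . ^ . ^ ^ . ^ . . ^ = 6 differences

6


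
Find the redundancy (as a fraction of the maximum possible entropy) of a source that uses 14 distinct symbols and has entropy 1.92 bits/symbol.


H_max = log2(K) = log2(14) = 3.8074 bits/symbol. Redundancy = 1 - H/H_max = 1 - 1.92/3.8074 = 1 - 0.5043 = 0.4957

0.4957


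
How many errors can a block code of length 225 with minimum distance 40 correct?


Correction capability = floor((d-1)/2) = floor((40-1)/2) = 19

19 errors


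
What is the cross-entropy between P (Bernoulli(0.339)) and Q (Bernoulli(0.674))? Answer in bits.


H(P,Q) = -p*log2(q) - (1-p)*log2(1-q). -0.339*log2(0.674) = 0.192952; -0.661*log2(0.326) = 1.068874. H(P,Q) = 0.192952 + 1.068874 = 1.2618

1.2618 bits


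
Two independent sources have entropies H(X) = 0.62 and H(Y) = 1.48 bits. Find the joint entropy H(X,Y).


For independent variables, H(X,Y) = H(X) + H(Y) = 0.62 + 1.48 = 2.1

2.1 bits


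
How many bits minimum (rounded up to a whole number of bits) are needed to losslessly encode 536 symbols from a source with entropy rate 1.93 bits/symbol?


Minimum bits >= n * H = 536 * 1.93 = 1034.48, rounded up to a whole number of bits = 1035

1035 bits


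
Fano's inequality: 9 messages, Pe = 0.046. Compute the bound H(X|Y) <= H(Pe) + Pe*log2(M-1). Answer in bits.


H(Pe) = -Pe*log2(Pe) - (1-Pe)*log2(1-Pe) = -0.046*log2(0.046) - 0.954*log2(0.954) = 0.204342 + 0.064814 = 0.2692. Pe*log2(M-1) = 0.046*log2(8) = 0.138000. Bound = H(Pe) + Pe*log2(M-1) = 0.204342 + 0.064814 + 0.138000 = 0.4072

0.4072 bits


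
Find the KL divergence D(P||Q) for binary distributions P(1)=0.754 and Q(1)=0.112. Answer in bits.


KL = p*log2(p/q) + (1-p)*log2((1-p)/(1-q)) = 0.754*log2(0.754/0.112) + 0.246*log2(0.246/0.888) = 1.6187

1.6187 bits


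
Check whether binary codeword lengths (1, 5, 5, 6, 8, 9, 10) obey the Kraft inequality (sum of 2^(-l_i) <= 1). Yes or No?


Kraft sum = sum(2^(-l_i)) = 0.585, need <= 1. Result: satisfied (a binary prefix-free code with these lengths exists)

Yes


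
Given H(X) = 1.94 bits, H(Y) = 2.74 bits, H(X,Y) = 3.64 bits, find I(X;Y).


I(X;Y) = H(X) + H(Y) - H(X,Y) = 1.94 + 2.74 - 3.64 = 1.04

1.04 bits


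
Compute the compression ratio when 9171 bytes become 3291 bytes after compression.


Ratio = original / compressed = 9171 / 3291 = 2.7867

2.7867


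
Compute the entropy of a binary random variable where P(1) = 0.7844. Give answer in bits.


H = -p*log2(p) - (1-p)*log2(1-p). -0.7844*log2(0.7844) = 0.274806; -0.2156*log2(0.2156) = 0.477246. H = 0.274806 + 0.477246 = 0.7521

0.7521 bits


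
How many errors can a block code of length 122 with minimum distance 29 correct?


Correction capability = floor((d-1)/2) = floor((29-1)/2) = 14

14 errors


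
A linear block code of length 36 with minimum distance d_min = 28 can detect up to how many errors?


Detection capability = d_min - 1 = 28 - 1 = 27

27 errors


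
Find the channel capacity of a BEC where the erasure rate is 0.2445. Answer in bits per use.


C = 1 - epsilon = 1 - 0.2445 = 0.7555

0.7555 bits


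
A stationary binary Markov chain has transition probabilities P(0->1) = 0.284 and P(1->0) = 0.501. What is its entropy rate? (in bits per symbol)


Stationary distribution: pi_0 = p10/(p01+p10) = 0.6382, pi_1 = 0.3618. Entropy rate H' = pi_0*H(p01) + pi_1*H(p10) = 0.6382*0.8608 + 0.3618*1.0 = 0.9112

0.9112 bits/symbol


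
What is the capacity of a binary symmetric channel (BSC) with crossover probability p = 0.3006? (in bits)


H(p) = -p*log2(p) - (1-p)*log2(1-p) = -0.3006*log2(0.3006) - 0.6994*log2(0.6994) = 0.521265 + 0.360758 = 0.882. C = 1 - H(p) = 1 - 0.882 = 0.118

0.118 bits


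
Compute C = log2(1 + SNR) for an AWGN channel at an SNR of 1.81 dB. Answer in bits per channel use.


SNR_linear = 10^(1.81/10) = 1.5171; C = log2(1 + SNR_linear) = log2(1 + 1.5171) = 1.3317

1.3317 bits/channel use


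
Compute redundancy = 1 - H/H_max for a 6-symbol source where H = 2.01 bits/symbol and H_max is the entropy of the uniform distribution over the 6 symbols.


H_max = log2(K) = log2(6) = 2.585 bits/symbol. Redundancy = 1 - H/H_max = 1 - 2.01/2.585 = 1 - 0.7776 = 0.2224

0.2224


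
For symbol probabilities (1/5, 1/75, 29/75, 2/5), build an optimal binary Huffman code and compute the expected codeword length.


Huffman construction (repeatedly merge the two least-probable nodes; each merge adds 1 bit to every symbol beneath it): 1/75 + 1/5 = 16/75; 16/75 + 29/75 = 3/5; 2/5 + 3/5 = 1. Resulting codeword lengths (in the order the probabilities were given): (3, 3, 2, 1). L_avg = sum(p_i * l_i) = 1/5*3 + 1/75*3 + 29/75*2 + 2/5*1 = 136/75 = 1.8133

1.8133 bits


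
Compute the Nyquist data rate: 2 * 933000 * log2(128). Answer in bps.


Rate = 2 * B * log2(M) = 2 * 933000 * 7.0 = 13062000.0

13062000.0 bps


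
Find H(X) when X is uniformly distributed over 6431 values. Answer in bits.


H = log2(n) = log2(6431) = 12.6508

12.6508 bits


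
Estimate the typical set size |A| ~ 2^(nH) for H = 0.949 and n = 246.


log2|A_typical| = nH = 246 * 0.949 = 233.454, so |A_typical| ~ 2^233.454 = 1.891e+70

1.891e+70


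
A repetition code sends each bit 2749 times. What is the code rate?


Rate = k/n = 1/2749

1/2749


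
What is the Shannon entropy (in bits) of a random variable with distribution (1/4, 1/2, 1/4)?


H = -sum(p_i * log2(p_i)). Terms: -(1/4)*log2(1/4) = 0.500000; -(1/2)*log2(1/2) = 0.500000; -(1/4)*log2(1/4) = 0.500000. H = 0.500000 + 0.500000 + 0.500000 = 1.5

1.5 bits


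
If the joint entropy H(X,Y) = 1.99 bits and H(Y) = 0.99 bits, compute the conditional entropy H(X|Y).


H(X|Y) = H(X,Y) - H(Y) = 1.99 - 0.99 = 1.0

1.0 bits


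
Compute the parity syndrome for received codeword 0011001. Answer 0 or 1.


Syndrome = XOR of all bits = 0 XOR 0 XOR 1 XOR 1 XOR 0 XOR 0 XOR 1 = 1

1


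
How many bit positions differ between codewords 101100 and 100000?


Count differing positions: . . ^ ^ . . = 2 differences

2


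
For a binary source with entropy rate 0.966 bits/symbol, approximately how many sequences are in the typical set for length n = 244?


log2|A_typical| = nH = 244 * 0.966 = 235.704, so |A_typical| ~ 2^235.704 = 8.994e+70

8.994e+70


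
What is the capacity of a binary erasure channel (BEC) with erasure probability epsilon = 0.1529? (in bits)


C = 1 - epsilon = 1 - 0.1529 = 0.8471

0.8471 bits


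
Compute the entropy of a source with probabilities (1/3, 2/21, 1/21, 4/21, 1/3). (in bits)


H = -sum(p_i * log2(p_i)). Terms: -(1/3)*log2(1/3) = 0.528321; -(2/21)*log2(2/21) = 0.323078; -(1/21)*log2(1/21) = 0.209158; -(4/21)*log2(4/21) = 0.455680; -(1/3)*log2(1/3) = 0.528321. H = 0.528321 + 0.323078 + 0.209158 + 0.455680 + 0.528321 = 2.0446

2.0446 bits


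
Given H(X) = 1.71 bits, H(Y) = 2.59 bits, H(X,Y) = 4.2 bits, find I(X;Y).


I(X;Y) = H(X) + H(Y) - H(X,Y) = 1.71 + 2.59 - 4.2 = 0.1

0.1 bits


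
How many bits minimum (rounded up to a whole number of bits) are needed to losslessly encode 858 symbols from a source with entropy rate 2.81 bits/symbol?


Minimum bits >= n * H = 858 * 2.81 = 2410.98, rounded up to a whole number of bits = 2411

2411 bits


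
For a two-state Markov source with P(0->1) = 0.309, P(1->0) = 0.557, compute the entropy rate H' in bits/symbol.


Stationary distribution: pi_0 = p10/(p01+p10) = 0.6432, pi_1 = 0.3568. Entropy rate H' = pi_0*H(p01) + pi_1*H(p10) = 0.6432*0.892 + 0.3568*0.9906 = 0.9272

0.9272 bits/symbol


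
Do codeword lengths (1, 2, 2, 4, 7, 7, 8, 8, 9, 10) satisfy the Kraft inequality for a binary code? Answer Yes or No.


Kraft sum = sum(2^(-l_i)) = 1.0889, need <= 1. Result: violated (a binary prefix-free code with these lengths cannot exist)

No


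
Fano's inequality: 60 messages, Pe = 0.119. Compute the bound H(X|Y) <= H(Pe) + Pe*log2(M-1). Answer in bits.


H(Pe) = -Pe*log2(Pe) - (1-Pe)*log2(1-Pe) = -0.119*log2(0.119) - 0.881*log2(0.881) = 0.365445 + 0.161035 = 0.5265. Pe*log2(M-1) = 0.119*log2(59) = 0.700035. Bound = H(Pe) + Pe*log2(M-1) = 0.365445 + 0.161035 + 0.700035 = 1.2265

1.2265 bits


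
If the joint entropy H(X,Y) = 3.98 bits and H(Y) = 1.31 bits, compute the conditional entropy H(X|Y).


H(X|Y) = H(X,Y) - H(Y) = 3.98 - 1.31 = 2.67

2.67 bits


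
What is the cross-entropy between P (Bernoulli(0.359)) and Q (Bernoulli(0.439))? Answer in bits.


H(P,Q) = -p*log2(q) - (1-p)*log2(1-q). -0.359*log2(0.439) = 0.426387; -0.641*log2(0.561) = 0.534547. H(P,Q) = 0.426387 + 0.534547 = 0.9609

0.9609 bits


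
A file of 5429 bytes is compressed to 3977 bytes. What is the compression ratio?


Ratio = original / compressed = 5429 / 3977 = 1.3651

1.3651


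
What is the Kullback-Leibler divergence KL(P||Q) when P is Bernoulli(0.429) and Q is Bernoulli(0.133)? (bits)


KL = p*log2(p/q) + (1-p)*log2((1-p)/(1-q)) = 0.429*log2(0.429/0.133) + 0.571*log2(0.571/0.867) = 0.3808

0.3808 bits


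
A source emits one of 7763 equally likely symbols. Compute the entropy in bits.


H = log2(n) = log2(7763) = 12.9224

12.9224 bits


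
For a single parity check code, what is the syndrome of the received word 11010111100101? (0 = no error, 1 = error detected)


Syndrome = XOR of all bits = 1 XOR 1 XOR 0 XOR 1 XOR 0 XOR 1 XOR 1 XOR 1 XOR 1 XOR 0 XOR 0 XOR 1 XOR 0 XOR 1 = 1

1


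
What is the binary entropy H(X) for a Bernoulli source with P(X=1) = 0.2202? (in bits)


H = -p*log2(p) - (1-p)*log2(1-p). -0.2202*log2(0.2202) = 0.480722; -0.7798*log2(0.7798) = 0.279811. H = 0.480722 + 0.279811 = 0.7605

0.7605 bits


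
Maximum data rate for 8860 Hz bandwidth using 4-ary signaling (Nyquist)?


Rate = 2 * B * log2(M) = 2 * 8860 * 2.0 = 35440.0

35440.0 bps


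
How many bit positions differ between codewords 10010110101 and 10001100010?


Count differing positions: . . . ^ ^ . ^ . ^ ^ ^ = 6 differences

6


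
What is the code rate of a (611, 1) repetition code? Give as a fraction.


Rate = k/n = 1/611

1/611


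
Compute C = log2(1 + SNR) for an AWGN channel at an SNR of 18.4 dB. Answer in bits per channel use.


SNR_linear = 10^(18.4/10) = 69.1831; C = log2(1 + SNR_linear) = log2(1 + 69.1831) = 6.1331

6.1331 bits/channel use


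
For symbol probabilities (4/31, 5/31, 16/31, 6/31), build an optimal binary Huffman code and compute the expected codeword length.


Huffman construction (repeatedly merge the two least-probable nodes; each merge adds 1 bit to every symbol beneath it): 4/31 + 5/31 = 9/31; 6/31 + 9/31 = 15/31; 15/31 + 16/31 = 1. Resulting codeword lengths (in the order the probabilities were given): (3, 3, 1, 2). L_avg = sum(p_i * l_i) = 4/31*3 + 5/31*3 + 16/31*1 + 6/31*2 = 55/31 = 1.7742

1.7742 bits


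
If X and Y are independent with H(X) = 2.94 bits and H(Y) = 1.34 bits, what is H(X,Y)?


For independent variables, H(X,Y) = H(X) + H(Y) = 2.94 + 1.34 = 4.28

4.28 bits


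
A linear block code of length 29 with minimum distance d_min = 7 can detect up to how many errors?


Detection capability = d_min - 1 = 7 - 1 = 6

6 errors


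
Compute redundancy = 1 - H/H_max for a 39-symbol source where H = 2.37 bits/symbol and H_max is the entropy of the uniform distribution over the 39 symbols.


H_max = log2(K) = log2(39) = 5.2854 bits/symbol. Redundancy = 1 - H/H_max = 1 - 2.37/5.2854 = 1 - 0.4484 = 0.5516

0.5516


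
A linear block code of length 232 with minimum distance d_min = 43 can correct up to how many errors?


Correction capability = floor((d-1)/2) = floor((43-1)/2) = 21

21 errors


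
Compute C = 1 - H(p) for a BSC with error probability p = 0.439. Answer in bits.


H(p) = -p*log2(p) - (1-p)*log2(1-p) = -0.439*log2(0.439) - 0.561*log2(0.561) = 0.521403 + 0.467833 = 0.9892. C = 1 - H(p) = 1 - 0.9892 = 0.0108

0.0108 bits


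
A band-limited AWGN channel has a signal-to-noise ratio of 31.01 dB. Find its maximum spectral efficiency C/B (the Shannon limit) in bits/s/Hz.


SNR_linear = 10^(31.01/10) = 1261.8275; C/B = log2(1 + SNR_linear) = log2(1 + 1261.8275) = 10.3024

10.3024 bits/s/Hz


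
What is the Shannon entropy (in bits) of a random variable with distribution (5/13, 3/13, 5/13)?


H = -sum(p_i * log2(p_i)). Terms: -(5/13)*log2(5/13) = 0.530197; -(3/13)*log2(3/13) = 0.488187; -(5/13)*log2(5/13) = 0.530197. H = 0.530197 + 0.488187 + 0.530197 = 1.5486

1.5486 bits


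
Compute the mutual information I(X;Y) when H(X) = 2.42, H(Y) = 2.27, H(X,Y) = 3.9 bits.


I(X;Y) = H(X) + H(Y) - H(X,Y) = 2.42 + 2.27 - 3.9 = 0.79

0.79 bits


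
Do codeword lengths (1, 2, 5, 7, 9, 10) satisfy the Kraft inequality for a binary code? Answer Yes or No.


Kraft sum = sum(2^(-l_i)) = 0.792, need <= 1. Result: satisfied (a binary prefix-free code with these lengths exists)

Yes


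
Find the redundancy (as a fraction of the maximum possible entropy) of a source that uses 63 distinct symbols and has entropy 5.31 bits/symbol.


H_max = log2(K) = log2(63) = 5.9773 bits/symbol. Redundancy = 1 - H/H_max = 1 - 5.31/5.9773 = 1 - 0.8884 = 0.1116

0.1116


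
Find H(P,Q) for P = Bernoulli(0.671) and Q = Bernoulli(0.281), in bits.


H(P,Q) = -p*log2(q) - (1-p)*log2(1-q). -0.671*log2(0.281) = 1.228841; -0.329*log2(0.719) = 0.156583. H(P,Q) = 1.228841 + 0.156583 = 1.3854

1.3854 bits


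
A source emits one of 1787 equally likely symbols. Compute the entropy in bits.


H = log2(n) = log2(1787) = 10.8033

10.8033 bits


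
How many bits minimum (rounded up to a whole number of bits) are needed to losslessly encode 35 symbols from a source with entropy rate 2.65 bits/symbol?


Minimum bits >= n * H = 35 * 2.65 = 92.75, rounded up to a whole number of bits = 93

93 bits


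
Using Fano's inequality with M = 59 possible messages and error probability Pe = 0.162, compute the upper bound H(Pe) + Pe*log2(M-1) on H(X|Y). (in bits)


H(Pe) = -Pe*log2(Pe) - (1-Pe)*log2(1-Pe) = -0.162*log2(0.162) - 0.838*log2(0.838) = 0.425401 + 0.213671 = 0.6391. Pe*log2(M-1) = 0.162*log2(58) = 0.948993. Bound = H(Pe) + Pe*log2(M-1) = 0.425401 + 0.213671 + 0.948993 = 1.5881

1.5881 bits


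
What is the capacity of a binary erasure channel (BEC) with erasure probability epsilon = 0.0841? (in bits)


C = 1 - epsilon = 1 - 0.0841 = 0.9159

0.9159 bits


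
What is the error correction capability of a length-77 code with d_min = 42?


Correction capability = floor((d-1)/2) = floor((42-1)/2) = 20

20 errors


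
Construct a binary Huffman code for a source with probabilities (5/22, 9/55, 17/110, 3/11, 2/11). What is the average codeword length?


Huffman construction (repeatedly merge the two least-probable nodes; each merge adds 1 bit to every symbol beneath it): 17/110 + 9/55 = 7/22; 2/11 + 5/22 = 9/22; 3/11 + 7/22 = 13/22; 9/22 + 13/22 = 1. Resulting codeword lengths (in the order the probabilities were given): (2, 3, 3, 2, 2). L_avg = sum(p_i * l_i) = 5/22*2 + 9/55*3 + 17/110*3 + 3/11*2 + 2/11*2 = 51/22 = 2.3182

2.3182 bits


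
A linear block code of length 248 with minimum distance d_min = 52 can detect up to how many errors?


Detection capability = d_min - 1 = 52 - 1 = 51

51 errors


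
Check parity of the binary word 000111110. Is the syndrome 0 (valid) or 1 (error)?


Syndrome = XOR of all bits = 0 XOR 0 XOR 0 XOR 1 XOR 1 XOR 1 XOR 1 XOR 1 XOR 0 = 1

1


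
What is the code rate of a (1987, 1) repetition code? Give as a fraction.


Rate = k/n = 1/1987

1/1987


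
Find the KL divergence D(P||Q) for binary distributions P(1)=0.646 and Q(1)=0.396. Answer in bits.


KL = p*log2(p/q) + (1-p)*log2((1-p)/(1-q)) = 0.646*log2(0.646/0.396) + 0.354*log2(0.354/0.604) = 0.1832

0.1832 bits


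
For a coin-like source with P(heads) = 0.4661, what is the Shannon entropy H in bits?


H = -p*log2(p) - (1-p)*log2(1-p). -0.4661*log2(0.4661) = 0.513311; -0.5339*log2(0.5339) = 0.483371. H = 0.513311 + 0.483371 = 0.9967

0.9967 bits


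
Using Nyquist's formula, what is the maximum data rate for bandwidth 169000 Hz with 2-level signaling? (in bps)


Rate = 2 * B * log2(M) = 2 * 169000 * 1.0 = 338000.0

338000.0 bps


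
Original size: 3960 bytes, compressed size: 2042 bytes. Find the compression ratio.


Ratio = original / compressed = 3960 / 2042 = 1.9393

1.9393


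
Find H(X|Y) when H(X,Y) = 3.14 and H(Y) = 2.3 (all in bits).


H(X|Y) = H(X,Y) - H(Y) = 3.14 - 2.3 = 0.84

0.84 bits


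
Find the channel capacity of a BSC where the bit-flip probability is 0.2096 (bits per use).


H(p) = -p*log2(p) - (1-p)*log2(1-p) = -0.2096*log2(0.2096) - 0.7904*log2(0.7904) = 0.472499 + 0.268218 = 0.7407. C = 1 - H(p) = 1 - 0.7407 = 0.2593

0.2593 bits


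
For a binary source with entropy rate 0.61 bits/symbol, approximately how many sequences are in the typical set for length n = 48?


log2|A_typical| = nH = 48 * 0.61 = 29.28, so |A_typical| ~ 2^29.28 = 6.519e+08

6.519e+08


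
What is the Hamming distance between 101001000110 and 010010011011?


Count differing positions: ^ ^ ^ . ^ ^ . ^ ^ ^ . ^ = 9 differences

9


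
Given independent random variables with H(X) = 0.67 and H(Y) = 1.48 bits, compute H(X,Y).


For independent variables, H(X,Y) = H(X) + H(Y) = 0.67 + 1.48 = 2.15

2.15 bits


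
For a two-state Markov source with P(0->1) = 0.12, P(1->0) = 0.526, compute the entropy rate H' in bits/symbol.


Stationary distribution: pi_0 = p10/(p01+p10) = 0.8142, pi_1 = 0.1858. Entropy rate H' = pi_0*H(p01) + pi_1*H(p10) = 0.8142*0.5294 + 0.1858*0.998 = 0.6164

0.6164 bits/symbol


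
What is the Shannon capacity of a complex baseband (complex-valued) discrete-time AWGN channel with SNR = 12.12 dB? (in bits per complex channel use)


SNR_linear = 10^(12.12/10) = 16.293; C = log2(1 + SNR_linear) = log2(1 + 16.293) = 4.1121

4.1121 bits/channel use


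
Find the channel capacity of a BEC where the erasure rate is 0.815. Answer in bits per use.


C = 1 - epsilon = 1 - 0.815 = 0.185

0.185 bits


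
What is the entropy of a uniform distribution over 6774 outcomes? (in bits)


H = log2(n) = log2(6774) = 12.7258

12.7258 bits


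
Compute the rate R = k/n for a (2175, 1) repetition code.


Rate = k/n = 1/2175

1/2175


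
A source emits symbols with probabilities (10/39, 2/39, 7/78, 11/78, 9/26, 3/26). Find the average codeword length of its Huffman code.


Huffman construction (repeatedly merge the two least-probable nodes; each merge adds 1 bit to every symbol beneath it): 2/39 + 7/78 = 11/78; 3/26 + 11/78 = 10/39; 11/78 + 10/39 = 31/78; 10/39 + 9/26 = 47/78; 31/78 + 47/78 = 1. Resulting codeword lengths (in the order the probabilities were given): (2, 3, 3, 3, 2, 3). L_avg = sum(p_i * l_i) = 10/39*2 + 2/39*3 + 7/78*3 + 11/78*3 + 9/26*2 + 3/26*3 = 187/78 = 2.3974

2.3974 bits


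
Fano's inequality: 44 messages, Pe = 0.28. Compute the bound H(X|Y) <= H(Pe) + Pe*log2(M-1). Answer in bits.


H(Pe) = -Pe*log2(Pe) - (1-Pe)*log2(1-Pe) = -0.28*log2(0.28) - 0.72*log2(0.72) = 0.514220 + 0.341230 = 0.8555. Pe*log2(M-1) = 0.28*log2(43) = 1.519354. Bound = H(Pe) + Pe*log2(M-1) = 0.514220 + 0.341230 + 1.519354 = 2.3748

2.3748 bits


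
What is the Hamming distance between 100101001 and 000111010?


Count differing positions: ^ . . . ^ . . ^ ^ = 4 differences

4


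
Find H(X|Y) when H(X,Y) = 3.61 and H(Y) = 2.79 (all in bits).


H(X|Y) = H(X,Y) - H(Y) = 3.61 - 2.79 = 0.82

0.82 bits


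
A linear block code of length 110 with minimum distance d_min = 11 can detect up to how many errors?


Detection capability = d_min - 1 = 11 - 1 = 10

10 errors


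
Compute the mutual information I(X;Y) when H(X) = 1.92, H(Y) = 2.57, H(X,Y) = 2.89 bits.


I(X;Y) = H(X) + H(Y) - H(X,Y) = 1.92 + 2.57 - 2.89 = 1.6

1.6 bits


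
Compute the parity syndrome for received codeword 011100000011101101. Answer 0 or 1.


Syndrome = XOR of all bits = 0 XOR 1 XOR 1 XOR 1 XOR 0 XOR 0 XOR 0 XOR 0 XOR 0 XOR 0 XOR 1 XOR 1 XOR 1 XOR 0 XOR 1 XOR 1 XOR 0 XOR 1 = 1

1


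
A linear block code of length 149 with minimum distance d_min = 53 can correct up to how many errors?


Correction capability = floor((d-1)/2) = floor((53-1)/2) = 26

26 errors


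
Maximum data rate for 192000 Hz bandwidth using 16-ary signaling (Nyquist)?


Rate = 2 * B * log2(M) = 2 * 192000 * 4.0 = 1536000.0

1536000.0 bps


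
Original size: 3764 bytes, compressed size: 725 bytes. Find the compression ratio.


Ratio = original / compressed = 3764 / 725 = 5.1917

5.1917


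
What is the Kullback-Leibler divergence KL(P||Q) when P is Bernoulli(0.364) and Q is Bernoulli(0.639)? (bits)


KL = p*log2(p/q) + (1-p)*log2((1-p)/(1-q)) = 0.364*log2(0.364/0.639) + 0.636*log2(0.636/0.361) = 0.2241

0.2241 bits


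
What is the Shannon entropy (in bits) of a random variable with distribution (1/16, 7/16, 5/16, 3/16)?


H = -sum(p_i * log2(p_i)). Terms: -(1/16)*log2(1/16) = 0.250000; -(7/16)*log2(7/16) = 0.521782; -(5/16)*log2(5/16) = 0.524397; -(3/16)*log2(3/16) = 0.452820. H = 0.250000 + 0.521782 + 0.524397 + 0.452820 = 1.749

1.749 bits


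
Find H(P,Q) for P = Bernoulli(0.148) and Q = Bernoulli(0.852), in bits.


H(P,Q) = -p*log2(q) - (1-p)*log2(1-q). -0.148*log2(0.852) = 0.034199; -0.852*log2(0.148) = 2.348394. H(P,Q) = 0.034199 + 2.348394 = 2.3826

2.3826 bits


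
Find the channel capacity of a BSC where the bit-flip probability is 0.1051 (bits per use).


H(p) = -p*log2(p) - (1-p)*log2(1-p) = -0.1051*log2(0.1051) - 0.8949*log2(0.8949) = 0.341592 + 0.143364 = 0.485. C = 1 - H(p) = 1 - 0.485 = 0.515

0.515 bits


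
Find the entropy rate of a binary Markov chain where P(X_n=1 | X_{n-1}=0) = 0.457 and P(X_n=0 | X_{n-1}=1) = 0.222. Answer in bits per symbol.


Stationary distribution: pi_0 = p10/(p01+p10) = 0.327, pi_1 = 0.673. Entropy rate H' = pi_0*H(p01) + pi_1*H(p10) = 0.327*0.9947 + 0.673*0.7638 = 0.8393

0.8393 bits/symbol
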